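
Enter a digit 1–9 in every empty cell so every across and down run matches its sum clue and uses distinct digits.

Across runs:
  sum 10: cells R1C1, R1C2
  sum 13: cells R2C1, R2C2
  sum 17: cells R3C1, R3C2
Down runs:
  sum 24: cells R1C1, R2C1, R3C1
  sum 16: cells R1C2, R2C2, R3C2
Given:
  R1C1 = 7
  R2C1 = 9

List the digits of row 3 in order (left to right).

17 in 2 cells must be {8,9}; 24 in 3 cells must be {7,8,9}.
R1C2 = 10 − 7 = 3 completes the 10 across.
R2C2 = 13 − 9 = 4 completes the 13 across.
R3C1 = 24 − 16 = 8 completes the 24 down.
R3C2 = 17 − 8 = 9 completes the 17 across.

8 9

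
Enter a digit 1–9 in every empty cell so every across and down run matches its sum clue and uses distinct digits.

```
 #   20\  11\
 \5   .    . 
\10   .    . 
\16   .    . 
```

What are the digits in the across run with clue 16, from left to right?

16 in 2 cells must be {7,9}.
The 16 across and the 11 down share only 7, so R3C2 = 7.
R3C1 = 16 − 7 = 9 completes the 16 across.
Nothing is forced directly, so branch on R1C1, whose candidates are 3 or 4. If R1C1 = 3: then R1C2 would have to be in {2} for the 5 across but in {1,3} for the 11 down — contradiction. So R1C1 = 4.
R1C2 = 5 − 4 = 1 completes the 5 across.
R2C1 = 20 − 13 = 7 completes the 20 down.
R2C2 = 10 − 7 = 3 completes the 10 across.

9 7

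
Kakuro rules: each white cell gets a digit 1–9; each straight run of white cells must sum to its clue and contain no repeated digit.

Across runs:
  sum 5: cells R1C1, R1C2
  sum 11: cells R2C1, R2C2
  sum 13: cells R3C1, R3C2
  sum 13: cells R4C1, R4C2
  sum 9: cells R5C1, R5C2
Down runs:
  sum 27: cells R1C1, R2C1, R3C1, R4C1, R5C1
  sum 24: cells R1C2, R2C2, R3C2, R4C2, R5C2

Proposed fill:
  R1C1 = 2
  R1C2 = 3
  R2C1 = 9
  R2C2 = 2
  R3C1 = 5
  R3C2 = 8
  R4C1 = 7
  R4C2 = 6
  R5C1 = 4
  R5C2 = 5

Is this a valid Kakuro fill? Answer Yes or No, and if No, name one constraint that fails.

Yes

Across: 2+3=5; 9+2=11; 5+8=13; 7+6=13; 4+5=9. Down: 2+9+5+7+4=27; 3+2+8+6+5=24. No digit repeats within any run.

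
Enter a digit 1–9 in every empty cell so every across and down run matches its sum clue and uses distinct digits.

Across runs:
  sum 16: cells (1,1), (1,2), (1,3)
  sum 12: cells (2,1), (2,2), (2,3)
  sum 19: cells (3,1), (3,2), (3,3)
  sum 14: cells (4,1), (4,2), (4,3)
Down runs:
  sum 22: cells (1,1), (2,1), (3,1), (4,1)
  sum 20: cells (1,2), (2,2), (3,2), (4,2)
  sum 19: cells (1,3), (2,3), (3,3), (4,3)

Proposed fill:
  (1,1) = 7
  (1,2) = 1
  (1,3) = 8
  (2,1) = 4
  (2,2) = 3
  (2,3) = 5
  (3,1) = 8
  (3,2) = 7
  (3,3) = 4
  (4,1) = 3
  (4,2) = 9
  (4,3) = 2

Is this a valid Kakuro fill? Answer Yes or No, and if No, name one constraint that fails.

Across: 7+1+8=16; 4+3+5=12; 8+7+4=19; 3+9+2=14. Down: 7+4+8+3=22; 1+3+7+9=20; 8+5+4+2=19. No digit repeats within any run.

Yes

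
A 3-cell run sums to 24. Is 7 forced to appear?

Yes

The only way to make 24 from 3 distinct digits is {7,8,9}, which contains 7.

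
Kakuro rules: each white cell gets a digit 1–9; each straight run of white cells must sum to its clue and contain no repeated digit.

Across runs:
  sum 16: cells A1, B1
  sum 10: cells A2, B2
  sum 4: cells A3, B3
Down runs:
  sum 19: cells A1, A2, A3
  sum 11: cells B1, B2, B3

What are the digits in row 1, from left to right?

16 in 2 cells must be {7,9}; 4 in 2 cells must be {1,3}.
The 16 across and the 11 down share only 7, so B1 = 7.
The 4 across and the 19 down share only 3, so A3 = 3.
B3 = 4 − 3 = 1 completes the 4 across.
A1 = 16 − 7 = 9 completes the 16 across.
A2 = 19 − 12 = 7 completes the 19 down.
B2 = 10 − 7 = 3 completes the 10 across.

9, 7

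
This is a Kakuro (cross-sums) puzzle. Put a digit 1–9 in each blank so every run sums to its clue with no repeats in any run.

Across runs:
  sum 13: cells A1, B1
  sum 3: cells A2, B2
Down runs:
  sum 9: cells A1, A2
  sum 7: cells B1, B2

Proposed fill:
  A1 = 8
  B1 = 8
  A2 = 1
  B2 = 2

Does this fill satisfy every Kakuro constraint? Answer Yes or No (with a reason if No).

No — the down run B1–B2 sums to 10, not 7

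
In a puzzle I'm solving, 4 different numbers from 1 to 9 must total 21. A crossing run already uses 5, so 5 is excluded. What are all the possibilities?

4 distinct digits from 1–9 sum between 10 and 30.
Dropping sets that contain 5.

{1,3,8,9}; {1,4,7,9}; {2,3,7,9}; {2,4,6,9}; {2,4,7,8}; {3,4,6,8}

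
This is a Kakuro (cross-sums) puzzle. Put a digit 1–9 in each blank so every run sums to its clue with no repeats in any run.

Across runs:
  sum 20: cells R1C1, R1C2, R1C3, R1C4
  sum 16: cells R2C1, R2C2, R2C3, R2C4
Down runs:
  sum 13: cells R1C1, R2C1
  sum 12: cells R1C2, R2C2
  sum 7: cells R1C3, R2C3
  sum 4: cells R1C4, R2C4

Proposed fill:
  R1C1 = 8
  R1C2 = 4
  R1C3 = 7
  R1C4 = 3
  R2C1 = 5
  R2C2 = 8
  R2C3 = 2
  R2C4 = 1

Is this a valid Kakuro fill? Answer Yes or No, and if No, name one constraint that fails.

No — the across run R1C1–R1C4 sums to 22, not 20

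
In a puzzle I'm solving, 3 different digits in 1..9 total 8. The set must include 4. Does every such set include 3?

Yes

The only way to make 8 from 3 distinct digits under that restriction is {1,3,4}, which contains 3.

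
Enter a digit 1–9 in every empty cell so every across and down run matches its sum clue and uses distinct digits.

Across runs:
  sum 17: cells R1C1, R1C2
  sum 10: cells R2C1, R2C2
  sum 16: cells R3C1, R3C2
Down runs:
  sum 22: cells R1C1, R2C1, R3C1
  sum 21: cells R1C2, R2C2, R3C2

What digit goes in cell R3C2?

17 in 2 cells must be {8,9}; 16 in 2 cells must be {7,9}.
Nothing is forced directly, so branch on R1C1, whose candidates are 8 or 9. If R1C1 = 8: that forces R1C2 = 9, R2C1 = 9, after which R2C2 would have to be in {1} for the 10 across but in {4,5,7,8} for the 21 down — contradiction. So R1C1 = 9.
R1C2 = 17 − 9 = 8 completes the 17 across.
Given what's placed, R3C1 must be 7 to fit the 16 across and 22 down.
R3C2 = 16 − 7 = 9 completes the 16 across.
R2C1 = 22 − 16 = 6 completes the 22 down.
R2C2 = 10 − 6 = 4 completes the 10 across.

9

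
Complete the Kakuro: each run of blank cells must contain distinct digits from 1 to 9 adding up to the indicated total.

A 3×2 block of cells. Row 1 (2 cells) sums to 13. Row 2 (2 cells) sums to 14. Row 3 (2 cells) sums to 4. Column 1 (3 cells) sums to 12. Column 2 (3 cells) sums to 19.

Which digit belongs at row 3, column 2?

4 in 2 cells must be {1,3}.
The 4 across and the 19 down share only 3, so (3,2) = 3.
Given what's placed, (2,2) must be 9 to fit the 14 across and 19 down.
(3,1) = 4 − 3 = 1 completes the 4 across.
(1,2) = 19 − 12 = 7 completes the 19 down.
(2,1) = 14 − 9 = 5 completes the 14 across.
(1,1) = 13 − 7 = 6 completes the 13 across.

3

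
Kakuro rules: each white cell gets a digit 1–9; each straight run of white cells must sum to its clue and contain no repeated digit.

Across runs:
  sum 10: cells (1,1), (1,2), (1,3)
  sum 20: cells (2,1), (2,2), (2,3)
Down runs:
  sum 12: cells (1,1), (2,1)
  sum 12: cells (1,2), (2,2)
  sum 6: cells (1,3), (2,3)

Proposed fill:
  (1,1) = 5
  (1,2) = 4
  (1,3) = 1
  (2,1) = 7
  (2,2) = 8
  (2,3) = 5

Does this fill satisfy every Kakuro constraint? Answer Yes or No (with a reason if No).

Yes

Across: 5+4+1=10; 7+8+5=20. Down: 5+7=12; 4+8=12; 1+5=6. No digit repeats within any run.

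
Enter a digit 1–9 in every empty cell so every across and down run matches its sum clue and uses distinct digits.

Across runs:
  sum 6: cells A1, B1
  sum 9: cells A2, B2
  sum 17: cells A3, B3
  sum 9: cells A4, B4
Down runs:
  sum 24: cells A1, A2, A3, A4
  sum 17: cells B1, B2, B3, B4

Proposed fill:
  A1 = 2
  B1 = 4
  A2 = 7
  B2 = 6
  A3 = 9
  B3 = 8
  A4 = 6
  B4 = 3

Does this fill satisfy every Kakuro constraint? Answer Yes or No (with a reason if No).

No — the down run B1–B4 sums to 21, not 17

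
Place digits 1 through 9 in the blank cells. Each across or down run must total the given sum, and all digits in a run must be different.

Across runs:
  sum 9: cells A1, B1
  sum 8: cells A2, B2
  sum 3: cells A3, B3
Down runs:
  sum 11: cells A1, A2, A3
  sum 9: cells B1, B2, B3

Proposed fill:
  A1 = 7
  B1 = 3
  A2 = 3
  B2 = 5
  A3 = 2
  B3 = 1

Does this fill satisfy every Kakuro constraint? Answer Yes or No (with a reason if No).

No — the down run A1–A3 sums to 12, not 11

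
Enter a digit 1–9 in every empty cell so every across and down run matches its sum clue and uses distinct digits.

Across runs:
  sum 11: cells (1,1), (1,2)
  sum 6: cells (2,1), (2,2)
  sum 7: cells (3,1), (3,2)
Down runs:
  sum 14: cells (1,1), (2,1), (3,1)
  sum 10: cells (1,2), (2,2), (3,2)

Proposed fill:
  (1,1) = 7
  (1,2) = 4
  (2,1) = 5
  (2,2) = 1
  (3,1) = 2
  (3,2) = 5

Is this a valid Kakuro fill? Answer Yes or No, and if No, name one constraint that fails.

Across: 7+4=11; 5+1=6; 2+5=7. Down: 7+5+2=14; 4+1+5=10. No digit repeats within any run.

Yes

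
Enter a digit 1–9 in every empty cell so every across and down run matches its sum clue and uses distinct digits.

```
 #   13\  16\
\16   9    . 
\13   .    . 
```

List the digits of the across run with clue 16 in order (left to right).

9, 7

16 in 2 cells must be {7,9}.
R1C2 = 16 − 9 = 7 completes the 16 across.
R2C1 = 13 − 9 = 4 completes the 13 down.
R2C2 = 13 − 4 = 9 completes the 13 across.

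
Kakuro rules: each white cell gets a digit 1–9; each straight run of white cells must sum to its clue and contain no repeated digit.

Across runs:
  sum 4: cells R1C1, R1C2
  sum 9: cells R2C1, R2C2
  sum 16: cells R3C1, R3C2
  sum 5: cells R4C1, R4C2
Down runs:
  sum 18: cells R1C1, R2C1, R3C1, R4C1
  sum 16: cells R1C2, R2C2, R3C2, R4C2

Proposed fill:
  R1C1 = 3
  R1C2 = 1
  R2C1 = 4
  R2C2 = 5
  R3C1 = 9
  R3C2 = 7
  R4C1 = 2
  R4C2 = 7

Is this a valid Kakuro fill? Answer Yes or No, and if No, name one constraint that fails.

No — the across run R4C1–R4C2 sums to 9, not 5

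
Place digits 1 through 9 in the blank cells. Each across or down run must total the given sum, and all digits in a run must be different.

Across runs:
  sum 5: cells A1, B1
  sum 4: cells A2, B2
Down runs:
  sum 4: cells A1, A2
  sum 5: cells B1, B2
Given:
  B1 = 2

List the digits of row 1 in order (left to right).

3, 2

4 in 2 cells must be {1,3}.
A1 = 5 − 2 = 3 completes the 5 across.
A2 = 4 − 3 = 1 completes the 4 down.
B2 = 4 − 1 = 3 completes the 4 across.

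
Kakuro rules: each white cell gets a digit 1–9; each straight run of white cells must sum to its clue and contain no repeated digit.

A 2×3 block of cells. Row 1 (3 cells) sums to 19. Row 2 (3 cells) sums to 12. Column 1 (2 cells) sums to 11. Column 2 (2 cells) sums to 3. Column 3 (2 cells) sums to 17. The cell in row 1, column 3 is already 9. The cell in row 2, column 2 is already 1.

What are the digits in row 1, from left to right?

3 in 2 cells must be {1,2}; 17 in 2 cells must be {8,9}.
(1,2) = 3 − 1 = 2 completes the 3 down.
(2,3) = 17 − 9 = 8 completes the 17 down.
(1,1) = 19 − 11 = 8 completes the 19 across.
(2,1) = 12 − 9 = 3 completes the 12 across.

8 2 9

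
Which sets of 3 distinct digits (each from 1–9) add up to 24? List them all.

{7,8,9}

3 distinct digits from 1–9 sum between 6 and 24.
Only one set works: {7,8,9}.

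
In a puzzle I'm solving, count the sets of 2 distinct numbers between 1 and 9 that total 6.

2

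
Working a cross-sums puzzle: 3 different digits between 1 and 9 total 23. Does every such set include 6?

Yes

The only way to make 23 from 3 distinct digits is {6,8,9}, which contains 6.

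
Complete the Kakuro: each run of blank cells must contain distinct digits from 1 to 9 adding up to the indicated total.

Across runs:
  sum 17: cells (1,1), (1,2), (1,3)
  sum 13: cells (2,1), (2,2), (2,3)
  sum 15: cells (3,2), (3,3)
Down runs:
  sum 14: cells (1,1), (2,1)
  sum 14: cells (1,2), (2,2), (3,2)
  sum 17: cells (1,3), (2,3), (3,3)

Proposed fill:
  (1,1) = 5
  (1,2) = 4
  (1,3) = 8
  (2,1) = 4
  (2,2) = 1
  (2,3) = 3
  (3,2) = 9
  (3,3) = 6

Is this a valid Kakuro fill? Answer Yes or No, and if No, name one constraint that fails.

No — the down run (1,1)–(2,1) sums to 9, not 14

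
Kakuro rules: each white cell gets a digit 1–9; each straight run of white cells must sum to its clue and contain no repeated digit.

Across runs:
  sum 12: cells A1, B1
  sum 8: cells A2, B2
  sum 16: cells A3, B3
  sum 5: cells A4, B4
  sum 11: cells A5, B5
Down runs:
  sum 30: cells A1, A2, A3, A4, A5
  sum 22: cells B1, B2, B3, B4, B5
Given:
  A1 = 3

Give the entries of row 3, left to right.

9 7

16 in 2 cells must be {7,9}.
B1 = 12 − 3 = 9 completes the 12 across.
B3 = 7: the only remaining digit allowed by both the 16 across and the 22 down.
A4 = 4: the only remaining digit allowed by both the 5 across and the 30 down.
B4 = 5 − 4 = 1 completes the 5 across.
Given what's placed, A2 must be 6 to fit the 8 across and 30 down.
B2 = 8 − 6 = 2 completes the 8 across.
A3 = 16 − 7 = 9 completes the 16 across.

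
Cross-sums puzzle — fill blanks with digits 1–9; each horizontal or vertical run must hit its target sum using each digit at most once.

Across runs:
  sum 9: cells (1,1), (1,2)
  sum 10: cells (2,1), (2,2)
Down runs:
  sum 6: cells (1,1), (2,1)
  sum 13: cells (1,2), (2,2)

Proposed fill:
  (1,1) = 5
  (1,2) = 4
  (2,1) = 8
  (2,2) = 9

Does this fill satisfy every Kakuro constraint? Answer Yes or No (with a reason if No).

No — the down run (1,1)–(2,1) sums to 13, not 6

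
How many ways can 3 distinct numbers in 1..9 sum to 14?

3 distinct digits from 1–9 sum between 6 and 24.

8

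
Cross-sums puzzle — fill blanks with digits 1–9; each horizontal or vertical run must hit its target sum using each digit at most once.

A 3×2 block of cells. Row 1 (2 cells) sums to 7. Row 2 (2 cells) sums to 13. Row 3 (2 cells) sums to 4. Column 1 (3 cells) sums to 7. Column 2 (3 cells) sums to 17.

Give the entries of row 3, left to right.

1, 3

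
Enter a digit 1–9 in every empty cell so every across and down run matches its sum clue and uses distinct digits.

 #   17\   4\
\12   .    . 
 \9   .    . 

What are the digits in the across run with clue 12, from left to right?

9, 3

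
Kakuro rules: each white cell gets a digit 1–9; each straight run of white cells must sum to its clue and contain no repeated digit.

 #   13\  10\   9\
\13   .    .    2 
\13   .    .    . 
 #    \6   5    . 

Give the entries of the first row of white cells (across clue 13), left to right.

8 3 2

R3C3 = 6 − 5 = 1 completes the 6 across.
R2C3 = 9 − 3 = 6 completes the 9 down.
No cell is forced outright now. R2C1 can only be 4 or 5 (the digits allowed by both its 13 across and its 13 down). If R2C1 = 4: then R1C1 would have to be in {3,4,5,6,7,8} for the 13 across but in {9} for the 13 down — contradiction. So R2C1 = 5.
R1C1 = 13 − 5 = 8 completes the 13 down.
R1C2 = 13 − 10 = 3 completes the 13 across.
R2C2 = 13 − 11 = 2 completes the 13 across.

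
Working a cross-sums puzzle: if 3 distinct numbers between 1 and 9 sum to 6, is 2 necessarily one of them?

Yes

The only way to make 6 from 3 distinct digits is {1,2,3}, which contains 2.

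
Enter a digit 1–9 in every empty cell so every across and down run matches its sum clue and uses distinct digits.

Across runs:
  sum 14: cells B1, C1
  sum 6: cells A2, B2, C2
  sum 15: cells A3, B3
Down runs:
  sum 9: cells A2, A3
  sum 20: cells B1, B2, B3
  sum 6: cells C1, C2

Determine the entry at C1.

5

6 in 3 cells must be {1,2,3}.
The 14 across and the 6 down share only 5, so C1 = 5.
Intersecting the 6 across with the 20 down forces B2 = 3.
C2 = 6 − 5 = 1 completes the 6 down.
B1 = 14 − 5 = 9 completes the 14 across.
A2 = 6 − 4 = 2 completes the 6 across.
A3 = 9 − 2 = 7 completes the 9 down.
B3 = 15 − 7 = 8 completes the 15 across.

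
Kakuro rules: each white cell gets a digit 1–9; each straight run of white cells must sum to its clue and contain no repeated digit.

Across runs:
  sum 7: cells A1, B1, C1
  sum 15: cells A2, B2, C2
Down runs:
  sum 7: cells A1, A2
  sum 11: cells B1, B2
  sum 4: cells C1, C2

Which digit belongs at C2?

3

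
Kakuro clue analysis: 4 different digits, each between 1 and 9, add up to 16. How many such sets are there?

8

4 distinct digits from 1–9 sum between 10 and 30.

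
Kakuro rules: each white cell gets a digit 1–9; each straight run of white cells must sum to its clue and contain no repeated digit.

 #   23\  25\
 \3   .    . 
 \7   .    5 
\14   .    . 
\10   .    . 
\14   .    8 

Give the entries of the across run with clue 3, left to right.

1, 2

3 in 2 cells must be {1,2}.
R2C1 = 7 − 5 = 2 completes the 7 across.
R5C1 = 14 − 8 = 6 completes the 14 across.
R1C1 = 1: the only remaining digit allowed by both the 3 across and the 23 down.
R1C2 = 3 − 1 = 2 completes the 3 across.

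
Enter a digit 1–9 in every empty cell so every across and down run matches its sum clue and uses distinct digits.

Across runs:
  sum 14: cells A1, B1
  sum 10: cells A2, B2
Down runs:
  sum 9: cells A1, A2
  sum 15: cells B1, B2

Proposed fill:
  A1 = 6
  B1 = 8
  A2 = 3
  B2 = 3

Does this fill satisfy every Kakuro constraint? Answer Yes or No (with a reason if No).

No — the across run A2–B2 sums to 6, not 10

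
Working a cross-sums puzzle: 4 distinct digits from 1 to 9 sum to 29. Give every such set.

{5,7,8,9}

4 distinct digits from 1–9 sum between 10 and 30.
Only one set works: {5,7,8,9}.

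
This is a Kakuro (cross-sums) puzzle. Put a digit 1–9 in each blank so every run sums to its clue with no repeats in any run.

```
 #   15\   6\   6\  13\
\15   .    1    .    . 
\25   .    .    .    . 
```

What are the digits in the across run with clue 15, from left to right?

8 1 2 4

R2C2 = 6 − 1 = 5 completes the 6 down.
Given what's placed, R2C3 must be 4 to fit the 25 across and 6 down.
R1C3 = 6 − 4 = 2 completes the 6 down.
No cell is forced outright now. R2C1 can only be 7 or 9 (the digits allowed by both its 25 across and its 15 down). If R2C1 = 9: then R1C1 would have to be in {3,4,5,7,8,9} for the 15 across but in {6} for the 15 down — contradiction. So R2C1 = 7.
R1C1 = 15 − 7 = 8 completes the 15 down.
R1C4 = 15 − 11 = 4 completes the 15 across.
R2C4 = 25 − 16 = 9 completes the 25 across.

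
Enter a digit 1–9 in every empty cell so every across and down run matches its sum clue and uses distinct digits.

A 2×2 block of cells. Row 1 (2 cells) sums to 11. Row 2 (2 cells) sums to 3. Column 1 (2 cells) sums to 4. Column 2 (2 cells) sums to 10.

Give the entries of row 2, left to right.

3 in 2 cells must be {1,2}; 4 in 2 cells must be {1,3}.
The 11 across and the 4 down share only 3, so (1,1) = 3.
(1,2) = 11 − 3 = 8 completes the 11 across.
(2,1) = 4 − 3 = 1 completes the 4 down.
(2,2) = 3 − 1 = 2 completes the 3 across.

1, 2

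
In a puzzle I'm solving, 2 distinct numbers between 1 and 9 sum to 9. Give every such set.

{1,8}; {2,7}; {3,6}; {4,5}

2 distinct digits from 1–9 sum between 3 and 17.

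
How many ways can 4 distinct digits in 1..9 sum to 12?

2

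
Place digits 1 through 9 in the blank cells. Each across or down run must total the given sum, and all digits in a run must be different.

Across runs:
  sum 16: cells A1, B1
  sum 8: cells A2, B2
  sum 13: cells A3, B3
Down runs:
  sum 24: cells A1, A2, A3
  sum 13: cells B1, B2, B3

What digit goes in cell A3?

8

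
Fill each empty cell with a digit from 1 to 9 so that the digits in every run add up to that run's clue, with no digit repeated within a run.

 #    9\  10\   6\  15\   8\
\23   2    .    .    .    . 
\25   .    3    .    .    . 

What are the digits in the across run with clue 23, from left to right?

2 7 5 6 3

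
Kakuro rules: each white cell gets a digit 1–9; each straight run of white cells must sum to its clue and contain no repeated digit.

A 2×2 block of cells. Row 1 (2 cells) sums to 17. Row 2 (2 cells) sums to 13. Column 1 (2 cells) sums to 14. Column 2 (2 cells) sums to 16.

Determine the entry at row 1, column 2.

9

17 in 2 cells must be {8,9}; 16 in 2 cells must be {7,9}.
The 17 across and the 16 down share only 9, so (1,2) = 9.
(2,2) = 16 − 9 = 7 completes the 16 down.
(1,1) = 17 − 9 = 8 completes the 17 across.
(2,1) = 13 − 7 = 6 completes the 13 across.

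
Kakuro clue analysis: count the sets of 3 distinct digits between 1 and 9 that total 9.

3

3 distinct digits from 1–9 sum between 6 and 24.
Enumerating: {1,2,6}, {1,3,5}, {2,3,4}.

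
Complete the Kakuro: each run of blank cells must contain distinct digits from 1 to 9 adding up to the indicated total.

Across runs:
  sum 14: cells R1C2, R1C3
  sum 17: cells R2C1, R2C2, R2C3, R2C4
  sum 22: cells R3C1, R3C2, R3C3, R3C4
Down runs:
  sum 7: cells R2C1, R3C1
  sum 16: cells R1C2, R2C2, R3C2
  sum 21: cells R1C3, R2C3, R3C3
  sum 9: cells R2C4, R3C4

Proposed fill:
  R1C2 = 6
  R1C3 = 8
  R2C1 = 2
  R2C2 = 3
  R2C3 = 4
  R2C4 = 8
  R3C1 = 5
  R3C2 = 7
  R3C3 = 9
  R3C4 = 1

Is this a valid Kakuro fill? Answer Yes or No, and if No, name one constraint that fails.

Yes

Across: 6+8=14; 2+3+4+8=17; 5+7+9+1=22. Down: 2+5=7; 6+3+7=16; 8+4+9=21; 8+1=9. No digit repeats within any run.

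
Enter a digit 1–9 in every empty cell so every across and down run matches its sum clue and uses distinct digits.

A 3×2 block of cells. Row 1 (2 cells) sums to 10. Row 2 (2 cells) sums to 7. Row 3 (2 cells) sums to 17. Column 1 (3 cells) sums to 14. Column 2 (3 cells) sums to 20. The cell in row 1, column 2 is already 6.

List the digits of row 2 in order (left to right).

2 5

17 in 2 cells must be {8,9}.
(1,1) = 10 − 6 = 4 completes the 10 across.
Given what's placed, (2,2) must be 5 to fit the 7 across and 20 down.
(3,2) = 20 − 11 = 9 completes the 20 down.
(2,1) = 7 − 5 = 2 completes the 7 across.
(3,1) = 17 − 9 = 8 completes the 17 across.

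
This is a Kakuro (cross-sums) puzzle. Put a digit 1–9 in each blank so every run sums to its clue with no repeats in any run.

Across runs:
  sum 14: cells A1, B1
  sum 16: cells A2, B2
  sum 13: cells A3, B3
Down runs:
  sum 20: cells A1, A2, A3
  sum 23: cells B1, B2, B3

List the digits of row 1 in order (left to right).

8 6

16 in 2 cells must be {7,9}; 23 in 3 cells must be {6,8,9}.
The 16 across and the 23 down share only 9, so B2 = 9.
A2 = 16 − 9 = 7 completes the 16 across.
Nothing is forced directly, so branch on B1, whose candidates are 6 or 8. If B1 = 8: then A1 would have to be in {6} for the 14 across but in {4,5,8,9} for the 20 down — contradiction. So B1 = 6.
A1 = 14 − 6 = 8 completes the 14 across.
A3 = 20 − 15 = 5 completes the 20 down.
B3 = 13 − 5 = 8 completes the 13 across.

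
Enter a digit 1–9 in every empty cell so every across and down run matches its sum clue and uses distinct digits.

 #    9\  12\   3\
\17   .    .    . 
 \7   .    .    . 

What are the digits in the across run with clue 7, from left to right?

2 4 1

7 in 3 cells must be {1,2,4}; 3 in 2 cells must be {1,2}.
The 7 across and the 12 down share only 4, so R2C2 = 4.
R1C2 = 12 − 4 = 8 completes the 12 down.
Given what's placed, R1C3 must be 2 to fit the 17 across and 3 down.
R2C3 = 3 − 2 = 1 completes the 3 down.
R1C1 = 17 − 10 = 7 completes the 17 across.
R2C1 = 7 − 5 = 2 completes the 7 across.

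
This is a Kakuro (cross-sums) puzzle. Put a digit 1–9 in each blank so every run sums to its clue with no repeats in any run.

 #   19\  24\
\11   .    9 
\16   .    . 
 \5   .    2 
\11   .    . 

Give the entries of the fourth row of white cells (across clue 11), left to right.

16 in 2 cells must be {7,9}.
R1C1 = 11 − 9 = 2 completes the 11 across.
Given what's placed, R2C2 must be 7 to fit the 16 across and 24 down.
R3C1 = 5 − 2 = 3 completes the 5 across.
R4C2 = 24 − 18 = 6 completes the 24 down.
R2C1 = 16 − 7 = 9 completes the 16 across.
R4C1 = 11 − 6 = 5 completes the 11 across.

5 6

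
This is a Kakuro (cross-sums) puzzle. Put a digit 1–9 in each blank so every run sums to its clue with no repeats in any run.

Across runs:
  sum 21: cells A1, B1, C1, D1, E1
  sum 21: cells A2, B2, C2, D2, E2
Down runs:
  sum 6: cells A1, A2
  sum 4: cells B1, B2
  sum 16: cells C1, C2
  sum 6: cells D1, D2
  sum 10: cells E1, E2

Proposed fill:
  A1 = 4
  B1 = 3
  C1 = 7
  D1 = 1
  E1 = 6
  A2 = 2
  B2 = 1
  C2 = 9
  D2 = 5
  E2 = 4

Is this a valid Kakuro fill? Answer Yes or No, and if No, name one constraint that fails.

Across: 4+3+7+1+6=21; 2+1+9+5+4=21. Down: 4+2=6; 3+1=4; 7+9=16; 1+5=6; 6+4=10. No digit repeats within any run.

Yes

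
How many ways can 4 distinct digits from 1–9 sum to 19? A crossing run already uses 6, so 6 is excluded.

4 distinct digits from 1–9 sum between 10 and 30.
Dropping sets that contain 6.
Enumerating: {1,2,7,9}, {1,3,7,8}, {1,4,5,9}, {2,3,5,9}, {2,4,5,8}, {3,4,5,7}.

6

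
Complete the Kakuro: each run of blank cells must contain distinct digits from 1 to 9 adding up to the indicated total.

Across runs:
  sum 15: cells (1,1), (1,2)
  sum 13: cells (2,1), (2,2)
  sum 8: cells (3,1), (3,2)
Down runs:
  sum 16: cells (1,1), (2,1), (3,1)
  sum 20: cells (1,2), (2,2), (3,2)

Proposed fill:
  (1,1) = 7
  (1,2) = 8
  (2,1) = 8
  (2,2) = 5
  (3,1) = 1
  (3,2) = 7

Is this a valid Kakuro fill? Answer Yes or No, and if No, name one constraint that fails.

Yes

Across: 7+8=15; 8+5=13; 1+7=8. Down: 7+8+1=16; 8+5+7=20. No digit repeats within any run.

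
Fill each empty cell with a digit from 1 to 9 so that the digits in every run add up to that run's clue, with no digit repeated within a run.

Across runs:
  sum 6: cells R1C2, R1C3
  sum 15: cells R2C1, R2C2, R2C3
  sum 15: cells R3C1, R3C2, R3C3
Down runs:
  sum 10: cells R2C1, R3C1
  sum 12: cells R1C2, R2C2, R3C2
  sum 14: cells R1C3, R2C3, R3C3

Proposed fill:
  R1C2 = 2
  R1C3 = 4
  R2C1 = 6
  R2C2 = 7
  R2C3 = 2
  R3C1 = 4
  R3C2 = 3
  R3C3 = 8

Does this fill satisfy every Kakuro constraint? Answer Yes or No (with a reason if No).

Yes

Across: 2+4=6; 6+7+2=15; 4+3+8=15. Down: 6+4=10; 2+7+3=12; 4+2+8=14. No digit repeats within any run.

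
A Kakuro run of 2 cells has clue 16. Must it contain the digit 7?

The only way to make 16 from 2 distinct digits is {7,9}, which contains 7.

Yes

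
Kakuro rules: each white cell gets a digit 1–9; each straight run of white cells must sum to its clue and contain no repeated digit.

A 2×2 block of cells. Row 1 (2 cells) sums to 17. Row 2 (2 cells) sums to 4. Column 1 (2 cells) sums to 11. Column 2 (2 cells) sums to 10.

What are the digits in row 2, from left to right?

3 1

17 in 2 cells must be {8,9}; 4 in 2 cells must be {1,3}.
The 4 across and the 11 down share only 3, so (2,1) = 3.
(2,2) = 4 − 3 = 1 completes the 4 across.
(1,1) = 11 − 3 = 8 completes the 11 down.
(1,2) = 17 − 8 = 9 completes the 17 across.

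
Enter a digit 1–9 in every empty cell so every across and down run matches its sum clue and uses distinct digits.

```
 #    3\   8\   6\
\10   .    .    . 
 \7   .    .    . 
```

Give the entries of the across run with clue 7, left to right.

7 in 3 cells must be {1,2,4}; 3 in 2 cells must be {1,2}.
Nothing is forced directly, so branch on R1C1, whose candidates are 1 or 2. If R1C1 = 2: that forces R2C1 = 1, R2C2 = 2, R2C3 = 4, after which R1C2 would have to be in {1,3,5,7} for the 10 across but in {6} for the 8 down — contradiction. So R1C1 = 1.
R2C1 = 3 − 1 = 2 completes the 3 down.
Given what's placed, R2C2 must be 1 to fit the 7 across and 8 down.
R2C3 = 7 − 3 = 4 completes the 7 across.
R1C2 = 8 − 1 = 7 completes the 8 down.
R1C3 = 10 − 8 = 2 completes the 10 across.

2, 1, 4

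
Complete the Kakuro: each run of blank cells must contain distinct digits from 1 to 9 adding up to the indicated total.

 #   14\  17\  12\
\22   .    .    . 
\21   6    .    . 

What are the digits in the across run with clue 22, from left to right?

17 in 2 cells must be {8,9}.
R1C1 = 14 − 6 = 8 completes the 14 down.
Given what's placed, R1C2 must be 9 to fit the 22 across and 17 down.
R1C3 = 22 − 17 = 5 completes the 22 across.
R2C2 = 17 − 9 = 8 completes the 17 down.
R2C3 = 21 − 14 = 7 completes the 21 across.

8 9 5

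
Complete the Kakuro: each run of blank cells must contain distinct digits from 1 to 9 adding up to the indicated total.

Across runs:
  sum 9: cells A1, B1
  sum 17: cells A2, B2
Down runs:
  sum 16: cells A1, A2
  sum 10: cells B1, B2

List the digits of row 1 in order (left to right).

17 in 2 cells must be {8,9}; 16 in 2 cells must be {7,9}.
The 9 across and the 16 down share only 7, so A1 = 7.
B1 = 9 − 7 = 2 completes the 9 across.
A2 = 16 − 7 = 9 completes the 16 down.
B2 = 17 − 9 = 8 completes the 17 across.

7 2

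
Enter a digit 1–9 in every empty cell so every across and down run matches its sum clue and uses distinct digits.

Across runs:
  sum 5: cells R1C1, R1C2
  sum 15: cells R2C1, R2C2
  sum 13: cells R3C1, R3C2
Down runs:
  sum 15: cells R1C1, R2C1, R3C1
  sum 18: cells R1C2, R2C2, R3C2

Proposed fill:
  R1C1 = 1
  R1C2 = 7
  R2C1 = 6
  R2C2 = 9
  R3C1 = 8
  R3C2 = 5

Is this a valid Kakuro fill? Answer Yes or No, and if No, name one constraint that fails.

No — the down run R1C2–R3C2 sums to 21, not 18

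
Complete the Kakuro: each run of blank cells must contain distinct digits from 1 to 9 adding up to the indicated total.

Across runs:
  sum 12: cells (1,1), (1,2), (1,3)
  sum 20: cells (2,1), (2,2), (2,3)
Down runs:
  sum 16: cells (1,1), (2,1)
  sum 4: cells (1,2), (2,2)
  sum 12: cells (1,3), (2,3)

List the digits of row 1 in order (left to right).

7 1 4

16 in 2 cells must be {7,9}; 4 in 2 cells must be {1,3}.
The 20 across and the 4 down share only 3, so (2,2) = 3.
(1,2) = 4 − 3 = 1 completes the 4 down.
Given what's placed, (2,1) must be 9 to fit the 20 across and 16 down.
(2,3) = 20 − 12 = 8 completes the 20 across.
(1,1) = 16 − 9 = 7 completes the 16 down.
(1,3) = 12 − 8 = 4 completes the 12 across.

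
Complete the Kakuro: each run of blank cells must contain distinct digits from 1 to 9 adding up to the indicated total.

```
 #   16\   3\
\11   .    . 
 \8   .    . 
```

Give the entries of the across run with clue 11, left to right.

16 in 2 cells must be {7,9}; 3 in 2 cells must be {1,2}.
The 11 across and the 3 down share only 2, so R1C2 = 2.
The 8 across and the 16 down share only 7, so R2C1 = 7.
R2C2 = 8 − 7 = 1 completes the 8 across.
R1C1 = 11 − 2 = 9 completes the 11 across.

9 2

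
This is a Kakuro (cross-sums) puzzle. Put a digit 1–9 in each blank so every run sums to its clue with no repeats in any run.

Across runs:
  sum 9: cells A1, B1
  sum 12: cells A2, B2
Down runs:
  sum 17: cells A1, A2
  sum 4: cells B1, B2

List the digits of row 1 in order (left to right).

17 in 2 cells must be {8,9}; 4 in 2 cells must be {1,3}.
The 9 across and the 17 down share only 8, so A1 = 8.
B1 = 9 − 8 = 1 completes the 9 across.
A2 = 17 − 8 = 9 completes the 17 down.
B2 = 12 − 9 = 3 completes the 12 across.

8 1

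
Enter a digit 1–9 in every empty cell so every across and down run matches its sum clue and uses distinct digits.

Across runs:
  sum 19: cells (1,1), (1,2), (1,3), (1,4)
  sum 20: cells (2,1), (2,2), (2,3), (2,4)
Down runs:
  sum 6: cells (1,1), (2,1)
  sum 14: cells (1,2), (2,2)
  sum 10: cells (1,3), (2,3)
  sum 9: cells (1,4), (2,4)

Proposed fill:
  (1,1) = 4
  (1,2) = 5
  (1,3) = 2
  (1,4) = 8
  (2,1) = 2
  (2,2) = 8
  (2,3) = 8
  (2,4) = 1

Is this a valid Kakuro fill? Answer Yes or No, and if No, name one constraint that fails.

No — the across run (2,1)–(2,4) sums to 19, not 20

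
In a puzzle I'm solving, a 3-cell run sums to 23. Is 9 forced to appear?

The only way to make 23 from 3 distinct digits is {6,8,9}, which contains 9.

Yes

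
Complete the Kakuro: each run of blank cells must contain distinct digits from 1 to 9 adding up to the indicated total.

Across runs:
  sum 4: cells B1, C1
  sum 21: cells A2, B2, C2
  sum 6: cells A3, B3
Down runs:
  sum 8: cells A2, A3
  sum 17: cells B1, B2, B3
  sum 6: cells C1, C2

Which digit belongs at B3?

5

4 in 2 cells must be {1,3}.
The 4 across and the 6 down share only 1, so C1 = 1.
C2 = 6 − 1 = 5 completes the 6 down.
B1 = 4 − 1 = 3 completes the 4 across.
A2 = 7: the only remaining digit allowed by both the 21 across and the 8 down.
B2 = 21 − 12 = 9 completes the 21 across.
A3 = 8 − 7 = 1 completes the 8 down.
B3 = 6 − 1 = 5 completes the 6 across.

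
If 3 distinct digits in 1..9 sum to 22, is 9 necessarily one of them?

Every partition of 22 into 3 distinct digits includes 9: {5,8,9}, {6,7,9}.

Yes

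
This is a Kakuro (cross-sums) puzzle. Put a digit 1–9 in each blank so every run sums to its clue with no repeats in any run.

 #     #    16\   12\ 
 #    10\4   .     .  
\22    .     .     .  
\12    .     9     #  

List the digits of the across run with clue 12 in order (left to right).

3 9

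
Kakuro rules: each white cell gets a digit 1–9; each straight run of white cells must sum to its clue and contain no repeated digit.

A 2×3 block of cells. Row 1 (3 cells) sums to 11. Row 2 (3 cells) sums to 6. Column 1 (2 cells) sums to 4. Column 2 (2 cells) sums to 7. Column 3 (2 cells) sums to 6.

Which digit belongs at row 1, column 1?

1

6 in 3 cells must be {1,2,3}; 4 in 2 cells must be {1,3}.
Nothing is forced directly, so branch on (1,1), whose candidates are 1 or 3. If (1,1) = 3: that forces (2,1) = 1, (2,3) = 2, after which (1,3) would have to be in {1,2,6,7} for the 11 across but in {4} for the 6 down — contradiction. So (1,1) = 1.
(2,1) = 4 − 1 = 3 completes the 4 down.
Nothing is forced directly, so branch on (1,3), whose candidates are 2 or 4. If (1,3) = 2: then (1,2) would have to be in {8} for the 11 across but in {1,2,3,4,5,6} for the 7 down — contradiction. So (1,3) = 4.
(1,2) = 11 − 5 = 6 completes the 11 across.
(2,2) = 7 − 6 = 1 completes the 7 down.
(2,3) = 6 − 4 = 2 completes the 6 across.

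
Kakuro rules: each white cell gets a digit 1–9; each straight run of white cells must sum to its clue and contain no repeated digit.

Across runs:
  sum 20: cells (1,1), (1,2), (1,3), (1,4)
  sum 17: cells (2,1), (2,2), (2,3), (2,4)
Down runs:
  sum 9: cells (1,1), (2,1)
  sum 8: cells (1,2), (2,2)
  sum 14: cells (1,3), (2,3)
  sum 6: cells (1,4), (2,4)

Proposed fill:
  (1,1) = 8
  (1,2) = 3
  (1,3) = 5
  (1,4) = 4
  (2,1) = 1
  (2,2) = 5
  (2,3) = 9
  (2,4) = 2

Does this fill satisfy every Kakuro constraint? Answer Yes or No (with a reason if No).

Across: 8+3+5+4=20; 1+5+9+2=17. Down: 8+1=9; 3+5=8; 5+9=14; 4+2=6. No digit repeats within any run.

Yes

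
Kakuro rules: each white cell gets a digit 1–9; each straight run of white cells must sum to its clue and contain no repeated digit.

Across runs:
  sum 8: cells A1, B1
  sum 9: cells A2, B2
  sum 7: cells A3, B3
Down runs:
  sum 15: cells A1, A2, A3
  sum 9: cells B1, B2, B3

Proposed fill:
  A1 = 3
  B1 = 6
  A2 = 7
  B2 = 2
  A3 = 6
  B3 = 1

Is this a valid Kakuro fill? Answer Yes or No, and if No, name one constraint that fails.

No — the down run A1–A3 sums to 16, not 15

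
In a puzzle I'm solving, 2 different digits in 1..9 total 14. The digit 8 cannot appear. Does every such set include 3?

No

The only way to make 14 from 2 distinct digits under that restriction is {5,9}, which does not contain 3.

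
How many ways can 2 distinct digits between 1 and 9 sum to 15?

2 distinct digits from 1–9 sum between 3 and 17.
Enumerating: {6,9}, {7,8}.

2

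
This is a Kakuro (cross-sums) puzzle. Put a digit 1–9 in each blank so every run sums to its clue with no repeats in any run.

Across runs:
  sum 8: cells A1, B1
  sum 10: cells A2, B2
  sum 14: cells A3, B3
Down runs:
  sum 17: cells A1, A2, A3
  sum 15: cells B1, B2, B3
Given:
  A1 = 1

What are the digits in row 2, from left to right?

7 3

B1 = 8 − 1 = 7 completes the 8 across.
Given what's placed, A3 must be 9 to fit the 14 across and 17 down.
B3 = 14 − 9 = 5 completes the 14 across.
A2 = 17 − 10 = 7 completes the 17 down.
B2 = 10 − 7 = 3 completes the 10 across.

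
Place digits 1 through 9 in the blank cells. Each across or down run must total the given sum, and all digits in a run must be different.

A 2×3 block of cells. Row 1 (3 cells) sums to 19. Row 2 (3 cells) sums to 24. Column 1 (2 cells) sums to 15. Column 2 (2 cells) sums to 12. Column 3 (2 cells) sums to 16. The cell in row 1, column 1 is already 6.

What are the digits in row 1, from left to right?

6 4 9

24 in 3 cells must be {7,8,9}; 16 in 2 cells must be {7,9}.
(1,3) = 9: the only remaining digit allowed by both the 19 across and the 16 down.
(2,1) = 15 − 6 = 9 completes the 15 down.
(2,3) = 16 − 9 = 7 completes the 16 down.
(1,2) = 19 − 15 = 4 completes the 19 across.
(2,2) = 24 − 16 = 8 completes the 24 across.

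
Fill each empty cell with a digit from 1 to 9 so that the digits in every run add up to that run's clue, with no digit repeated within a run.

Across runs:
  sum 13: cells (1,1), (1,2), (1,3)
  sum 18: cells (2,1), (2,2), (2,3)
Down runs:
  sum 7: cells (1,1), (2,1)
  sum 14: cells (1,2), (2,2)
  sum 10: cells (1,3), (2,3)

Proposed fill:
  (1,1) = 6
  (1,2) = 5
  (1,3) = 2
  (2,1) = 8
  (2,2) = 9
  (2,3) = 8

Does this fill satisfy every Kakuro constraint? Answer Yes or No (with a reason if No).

No — the across run (2,1)–(2,3) sums to 25, not 18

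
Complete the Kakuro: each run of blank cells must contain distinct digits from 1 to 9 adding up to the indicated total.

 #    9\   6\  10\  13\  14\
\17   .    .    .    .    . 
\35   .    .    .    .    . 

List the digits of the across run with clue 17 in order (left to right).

3, 1, 2, 6, 5

35 in 5 cells must be {5,6,7,8,9}.
Only 5 fits R2C2 under both its across sum 35 and down sum 6.
R1C2 = 6 − 5 = 1 completes the 6 down.
Nothing is forced directly, so branch on R1C5, whose candidates are 5 or 6. If R1C5 = 6: that forces R1C4 = 5, R2C4 = 8, after which R2C5 would have to be in {6,7,9} for the 35 across but in {8} for the 14 down — contradiction. So R1C5 = 5.
R1C4 = 6: the only remaining digit allowed by both the 17 across and the 13 down.
R2C4 = 13 − 6 = 7 completes the 13 down.
R2C5 = 14 − 5 = 9 completes the 14 down.
Nothing is forced directly, so branch on R2C1, whose candidates are 6 or 8. If R2C1 = 8: then R1C1 would have to be in {2,3} for the 17 across but in {1} for the 9 down — contradiction. So R2C1 = 6.
R1C1 = 9 − 6 = 3 completes the 9 down.
R1C3 = 17 − 15 = 2 completes the 17 across.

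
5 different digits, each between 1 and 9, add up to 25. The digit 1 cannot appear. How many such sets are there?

5

5 distinct digits from 1–9 sum between 15 and 35.
Dropping sets that contain 1.
Enumerating: {2,3,4,7,9}, {2,3,5,6,9}, {2,3,5,7,8}, {2,4,5,6,8}, {3,4,5,6,7}.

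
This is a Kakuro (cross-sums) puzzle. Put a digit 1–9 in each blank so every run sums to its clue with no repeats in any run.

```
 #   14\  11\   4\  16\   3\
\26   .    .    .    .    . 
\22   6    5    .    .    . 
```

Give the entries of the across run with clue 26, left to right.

4 in 2 cells must be {1,3}; 16 in 2 cells must be {7,9}; 3 in 2 cells must be {1,2}.
R1C1 = 14 − 6 = 8 completes the 14 down.
R1C2 = 11 − 5 = 6 completes the 11 down.
R2C4 = 7: the only remaining digit allowed by both the 22 across and the 16 down.
R2C5 = 1: the only remaining digit allowed by both the 22 across and the 3 down.
R1C4 = 16 − 7 = 9 completes the 16 down.
R1C5 = 3 − 1 = 2 completes the 3 down.
R2C3 = 22 − 19 = 3 completes the 22 across.
R1C3 = 26 − 25 = 1 completes the 26 across.

8, 6, 1, 9, 2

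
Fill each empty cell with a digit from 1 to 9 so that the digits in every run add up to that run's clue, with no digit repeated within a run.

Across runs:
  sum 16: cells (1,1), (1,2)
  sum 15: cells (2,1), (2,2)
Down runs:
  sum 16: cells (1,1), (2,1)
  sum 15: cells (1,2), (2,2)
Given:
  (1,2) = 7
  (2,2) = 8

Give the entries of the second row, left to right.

16 in 2 cells must be {7,9}.
(1,1) = 16 − 7 = 9 completes the 16 across.
(2,1) = 15 − 8 = 7 completes the 15 across.

7 8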